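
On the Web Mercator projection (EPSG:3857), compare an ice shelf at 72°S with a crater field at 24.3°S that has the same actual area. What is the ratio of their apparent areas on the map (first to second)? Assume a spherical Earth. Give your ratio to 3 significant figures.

Mercator is conformal with k = sec φ, so areal scale = k² = sec²φ.
At 72°: sec²(72°) = 1/0.3090² = 10.47.
At 24.3°: sec²(24.3°) = 1/0.9114² = 1.204.
Ratio = 10.47/1.204 = cos²(24.3°)/cos²(72°) ≈ 8.70.

8.70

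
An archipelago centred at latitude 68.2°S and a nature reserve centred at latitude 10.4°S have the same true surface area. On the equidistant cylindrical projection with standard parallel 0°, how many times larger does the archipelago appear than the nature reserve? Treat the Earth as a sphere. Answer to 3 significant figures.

2.65

For the equirectangular projection with φ₀ = 0 (plate carrée), h = 1 along meridians and k = sec φ along parallels.
Areal scale at 68.2°: h·k = 1.000 × 2.693 = 2.693.
Areal scale at 10.4°: h·k = 1.000 × 1.017 = 1.017.
Ratio = 2.693/1.017 ≈ 2.65.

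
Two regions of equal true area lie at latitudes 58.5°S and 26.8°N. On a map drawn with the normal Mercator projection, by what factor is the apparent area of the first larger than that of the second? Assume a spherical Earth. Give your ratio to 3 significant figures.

2.92

Mercator areal scale is sec²φ.
At 58.5°: sec²(58.5°) = 1/0.5225² = 3.663.
At 26.8°: sec²(26.8°) = 1/0.8926² = 1.255.
Ratio = 3.663/1.255 = cos²(26.8°)/cos²(58.5°) ≈ 2.92.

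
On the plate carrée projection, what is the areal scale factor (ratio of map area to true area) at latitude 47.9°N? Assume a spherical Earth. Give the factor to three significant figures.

1.49

Plate carrée maps x = Rλ, y = Rφ. The meridian scale is h = 1 and the parallel scale is k = 1/cos φ = sec φ.
Areal scale = h·k = 1 × sec φ; at 47.9°, h = 1.000, k = 1.492, so h·k = 1.492.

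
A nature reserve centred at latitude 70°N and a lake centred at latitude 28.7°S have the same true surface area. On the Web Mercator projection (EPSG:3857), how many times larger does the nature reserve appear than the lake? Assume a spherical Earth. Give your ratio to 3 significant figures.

Mercator areal scale is sec²φ.
At 70°: sec²(70°) = 1/0.3420² = 8.549.
At 28.7°: sec²(28.7°) = 1/0.8771² = 1.300.
Ratio = 8.549/1.300 = cos²(28.7°)/cos²(70°) ≈ 6.58.

6.58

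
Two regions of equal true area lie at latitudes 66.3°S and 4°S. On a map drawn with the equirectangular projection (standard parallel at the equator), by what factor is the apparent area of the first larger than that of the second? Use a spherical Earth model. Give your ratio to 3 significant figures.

2.48

Plate carrée maps x = Rλ, y = Rφ. The meridian scale is h = 1 and the parallel scale is k = 1/cos φ = sec φ.
Areal scale at 66.3°: h·k = 1.000 × 2.488 = 2.488.
Areal scale at 4°: h·k = 1.000 × 1.002 = 1.002.
Ratio = 2.488/1.002 ≈ 2.48.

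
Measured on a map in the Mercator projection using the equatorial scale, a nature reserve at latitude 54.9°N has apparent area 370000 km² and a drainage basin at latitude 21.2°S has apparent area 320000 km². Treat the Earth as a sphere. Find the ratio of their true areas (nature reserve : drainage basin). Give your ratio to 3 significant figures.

On Mercator the areal scale is sec²φ, so true area = apparent × cos²φ.
True area of nature reserve: 370000 × cos²(54.9°) = 370000 × 0.3306 = 122300 km².
True area of drainage basin: 320000 × cos²(21.2°) = 320000 × 0.8692 = 278200 km².
Ratio = 122300 / 278200 ≈ 0.440.

0.440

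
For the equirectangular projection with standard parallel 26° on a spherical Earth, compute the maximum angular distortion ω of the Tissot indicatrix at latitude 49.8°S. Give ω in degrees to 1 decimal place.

With standard parallel φ₀ = 26°, the equirectangular projection gives x = Rλ cos φ₀, y = Rφ, so h = 1 and k = cos 26° / cos φ.
At 49.8°: h = 1.000, k = 1.392; principal scales a = 1.392, b = 1.000.
sin(ω/2) = (a − b)/(a + b) = 0.3925/2.392 = 0.1641, so ω = 2 arcsin(0.1641) ≈ 18.9°.

18.9°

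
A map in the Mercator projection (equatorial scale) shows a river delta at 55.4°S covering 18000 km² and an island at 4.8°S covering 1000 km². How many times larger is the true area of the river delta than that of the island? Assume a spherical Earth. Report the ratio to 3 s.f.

On Mercator the areal scale is sec²φ, so true area = apparent × cos²φ.
True area of river delta: 18000 × cos²(55.4°) = 18000 × 0.3224 = 5804 km².
True area of island: 1000 × cos²(4.8°) = 1000 × 0.9930 = 993.0 km².
Ratio = 5804 / 993.0 ≈ 5.84.

5.84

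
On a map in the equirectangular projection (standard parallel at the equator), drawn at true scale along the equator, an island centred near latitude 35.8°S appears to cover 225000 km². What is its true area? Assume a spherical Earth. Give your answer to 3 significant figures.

182000 km²

Plate carrée maps x = Rλ, y = Rφ. The meridian scale is h = 1 and the parallel scale is k = 1/cos φ = sec φ.
Areal scale = h·k = 1 × sec φ; at 35.8°, h = 1.000, k = 1.233, so h·k = 1.233.
True area = apparent / (areal scale) = 225000 / 1.233 ≈ 182000 km².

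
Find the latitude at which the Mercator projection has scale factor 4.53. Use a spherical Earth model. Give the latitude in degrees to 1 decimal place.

Mercator scale is k = sec φ = 1/cos φ.
1/cos φ = 4.53  ⇒  cos φ = 0.2208  ⇒  φ = arccos(0.2208) ≈ 77.2°.

77.2°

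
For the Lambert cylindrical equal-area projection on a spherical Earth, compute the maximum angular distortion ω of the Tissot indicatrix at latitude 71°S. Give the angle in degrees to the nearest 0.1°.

The Lambert cylindrical equal-area projection is the cylindrical equal-area projection with its standard parallel at the equator (φ₀ = 0). A cylindrical equal-area projection with standard parallel φ₀ has meridian scale h = cos φ / cos φ₀ and parallel scale k = cos φ₀ / cos φ (so areas are preserved, h·k = 1).
At 71°: h = 0.3256, k = 3.072; principal scales a = 3.072, b = 0.3256.
sin(ω/2) = (a − b)/(a + b) = 2.746/3.397 = 0.8083, so ω = 2 arcsin(0.8083) ≈ 107.9°.

107.9°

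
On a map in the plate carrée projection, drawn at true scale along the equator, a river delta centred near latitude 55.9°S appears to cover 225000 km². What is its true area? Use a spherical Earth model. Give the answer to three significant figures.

126000 km²

Plate carrée maps x = Rλ, y = Rφ. The meridian scale is h = 1 and the parallel scale is k = 1/cos φ = sec φ.
Areal scale = h·k = 1 × sec φ; at 55.9°, h = 1.000, k = 1.784, so h·k = 1.784.
True area = apparent / (areal scale) = 225000 / 1.784 ≈ 126000 km².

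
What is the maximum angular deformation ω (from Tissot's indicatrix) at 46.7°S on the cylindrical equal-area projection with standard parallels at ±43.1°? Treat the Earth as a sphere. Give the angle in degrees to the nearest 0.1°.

7.2°

A cylindrical equal-area projection with standard parallel φ₀ has meridian scale h = cos φ / cos φ₀ and parallel scale k = cos φ₀ / cos φ (so areas are preserved, h·k = 1).
At 46.7°: h = 0.9393, k = 1.065; principal scales a = 1.065, b = 0.9393.
sin(ω/2) = (a − b)/(a + b) = 0.1254/2.004 = 0.06257, so ω = 2 arcsin(0.06257) ≈ 7.2°.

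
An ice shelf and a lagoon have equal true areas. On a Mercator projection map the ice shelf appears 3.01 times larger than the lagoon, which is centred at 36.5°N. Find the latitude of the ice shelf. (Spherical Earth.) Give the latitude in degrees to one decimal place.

62.4°

On Mercator, (apparent₁)/(apparent₂) = sec²φ₁ / sec²φ₂ when true areas are equal.
cos²φ₂ / cos²φ₁ = 3.01  ⇒  cos φ₁ = cos 36.5° / √3.01 = 0.8039/1.735 = 0.4633.
φ₁ = arccos(0.4633) ≈ 62.4°.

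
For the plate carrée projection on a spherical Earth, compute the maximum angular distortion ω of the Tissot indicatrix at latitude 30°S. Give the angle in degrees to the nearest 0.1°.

For the equirectangular projection with φ₀ = 0 (plate carrée), h = 1 along meridians and k = sec φ along parallels.
At 30°: h = 1.000, k = 1.155; principal scales a = 1.155, b = 1.000.
sin(ω/2) = (a − b)/(a + b) = 0.1547/2.155 = 0.07180, so ω = 2 arcsin(0.07180) ≈ 8.2°.

8.2°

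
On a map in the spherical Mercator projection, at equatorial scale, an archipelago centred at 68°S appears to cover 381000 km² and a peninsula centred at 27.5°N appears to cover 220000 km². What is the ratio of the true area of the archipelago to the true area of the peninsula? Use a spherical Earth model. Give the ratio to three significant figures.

Mercator's areal exaggeration is sec²φ; hence true area = (apparent area) · cos²φ.
True area of archipelago: 381000 × cos²(68°) = 381000 × 0.1403 = 53470 km².
True area of peninsula: 220000 × cos²(27.5°) = 220000 × 0.7868 = 173100 km².
Ratio = 53470 / 173100 ≈ 0.309.

0.309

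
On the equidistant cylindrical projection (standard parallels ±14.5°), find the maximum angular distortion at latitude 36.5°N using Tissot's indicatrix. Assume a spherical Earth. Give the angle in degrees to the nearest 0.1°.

10.6°

In the equirectangular projection with standard parallel φ₀ = 14.5° (x = Rλ cos φ₀, y = Rφ), meridians are true-scale (h = 1) and the parallel scale is k = cos φ₀ / cos φ.
At 36.5°: h = 1.000, k = 1.204; principal scales a = 1.204, b = 1.000.
sin(ω/2) = (a − b)/(a + b) = 0.2044/2.204 = 0.09271, so ω = 2 arcsin(0.09271) ≈ 10.6°.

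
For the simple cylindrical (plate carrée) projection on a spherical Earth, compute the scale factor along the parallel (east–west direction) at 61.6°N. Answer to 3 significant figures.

In the plate carrée (x = Rλ, y = Rφ), meridians are true-scale (h = 1) and parallels are stretched by k = sec φ.
k = 1/cos 61.6° = 1/0.4756 = 2.103.

2.10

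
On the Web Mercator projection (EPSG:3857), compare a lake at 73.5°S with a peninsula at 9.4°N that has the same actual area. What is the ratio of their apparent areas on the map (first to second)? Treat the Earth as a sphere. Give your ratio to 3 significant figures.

On Mercator, area is exaggerated by sec²φ = 1/cos²φ.
At 73.5°: sec²(73.5°) = 1/0.2840² = 12.40.
At 9.4°: sec²(9.4°) = 1/0.9866² = 1.027.
Ratio = 12.40/1.027 = cos²(9.4°)/cos²(73.5°) ≈ 12.1.

12.1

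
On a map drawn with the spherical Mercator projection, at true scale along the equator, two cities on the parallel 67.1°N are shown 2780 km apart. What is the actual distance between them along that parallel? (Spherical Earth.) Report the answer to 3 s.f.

Mercator is conformal, so the point scale is isotropic: h = k = sec φ = 1/cos φ.
Along the parallel at 67.1°, map distances are exaggerated by k = sec 67.1° = 2.570.
True distance = 2780 / 2.570 = 2780 × cos 67.1° ≈ 1080 km.

1080 km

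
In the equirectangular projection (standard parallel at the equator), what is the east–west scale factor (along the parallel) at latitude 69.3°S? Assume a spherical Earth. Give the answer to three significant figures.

2.83

For the equirectangular projection with φ₀ = 0 (plate carrée), h = 1 along meridians and k = sec φ along parallels.
k = 1/cos 69.3° = 1/0.3535 = 2.829.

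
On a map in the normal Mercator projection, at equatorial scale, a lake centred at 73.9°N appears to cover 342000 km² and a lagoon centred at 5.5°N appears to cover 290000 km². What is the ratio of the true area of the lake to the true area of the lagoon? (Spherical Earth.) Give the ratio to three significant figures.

On Mercator the areal scale is sec²φ, so true area = apparent × cos²φ.
True area of lake: 342000 × cos²(73.9°) = 342000 × 0.07690 = 26300 km².
True area of lagoon: 290000 × cos²(5.5°) = 290000 × 0.9908 = 287300 km².
Ratio = 26300 / 287300 ≈ 0.0915.

0.0915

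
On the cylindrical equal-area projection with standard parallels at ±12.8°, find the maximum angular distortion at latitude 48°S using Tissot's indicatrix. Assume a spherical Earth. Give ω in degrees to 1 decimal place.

Cylindrical equal-area (φ₀ = 12.8°): h = cos φ / cos 12.8° along meridians, k = cos 12.8° / cos φ along parallels; h·k = 1.
At 48°: h = 0.6862, k = 1.457; principal scales a = 1.457, b = 0.6862.
sin(ω/2) = (a − b)/(a + b) = 0.7712/2.144 = 0.3598, so ω = 2 arcsin(0.3598) ≈ 42.2°.

42.2°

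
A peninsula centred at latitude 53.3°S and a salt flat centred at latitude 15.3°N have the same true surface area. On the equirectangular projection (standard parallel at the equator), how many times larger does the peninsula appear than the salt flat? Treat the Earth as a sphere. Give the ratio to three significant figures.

1.61

For the equirectangular projection with φ₀ = 0 (plate carrée), h = 1 along meridians and k = sec φ along parallels.
Areal scale at 53.3°: h·k = 1.000 × 1.673 = 1.673.
Areal scale at 15.3°: h·k = 1.000 × 1.037 = 1.037.
Ratio = 1.673/1.037 ≈ 1.61.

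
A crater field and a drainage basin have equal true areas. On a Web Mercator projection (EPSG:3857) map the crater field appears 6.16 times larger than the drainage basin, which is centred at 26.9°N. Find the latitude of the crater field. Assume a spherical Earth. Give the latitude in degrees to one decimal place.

Mercator areal scale is sec²φ, so apparent-area ratio = sec²φ₁ / sec²φ₂ = cos²φ₂ / cos²φ₁.
cos²φ₂ / cos²φ₁ = 6.16  ⇒  cos φ₁ = cos 26.9° / √6.16 = 0.8918/2.482 = 0.3593.
φ₁ = arccos(0.3593) ≈ 68.9°.

68.9°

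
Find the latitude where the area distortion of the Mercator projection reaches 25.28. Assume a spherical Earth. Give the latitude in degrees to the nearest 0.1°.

Mercator areal scale is sec²φ.
sec²φ = 25.28  ⇒  cos²φ = 0.03956  ⇒  cos φ = 0.1989.
φ = arccos(0.1989) ≈ 78.5°.

78.5°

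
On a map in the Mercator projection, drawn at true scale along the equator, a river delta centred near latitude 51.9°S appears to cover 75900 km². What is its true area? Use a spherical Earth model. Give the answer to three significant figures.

28900 km²

For Mercator, h = k = sec φ (a conformal cylindrical projection has a single point scale, 1/cos φ).
Areal scale = k² = sec²φ = 1/cos²(51.9°) = 1/0.6170² = 2.627.
True area = apparent / (areal scale) = 75900 / 2.627 ≈ 28900 km².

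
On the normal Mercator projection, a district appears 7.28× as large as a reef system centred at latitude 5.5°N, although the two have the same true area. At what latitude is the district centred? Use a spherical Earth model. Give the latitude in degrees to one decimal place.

Mercator areal scale is sec²φ, so apparent-area ratio = sec²φ₁ / sec²φ₂ = cos²φ₂ / cos²φ₁.
cos²φ₂ / cos²φ₁ = 7.28  ⇒  cos φ₁ = cos 5.5° / √7.28 = 0.9954/2.698 = 0.3689.
φ₁ = arccos(0.3689) ≈ 68.4°.

68.4°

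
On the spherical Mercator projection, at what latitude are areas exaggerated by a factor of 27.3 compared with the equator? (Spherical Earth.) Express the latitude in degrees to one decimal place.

79.0°

Mercator areal scale is sec²φ.
sec²φ = 27.3  ⇒  cos²φ = 0.03663  ⇒  cos φ = 0.1914.
φ = arccos(0.1914) ≈ 79.0°.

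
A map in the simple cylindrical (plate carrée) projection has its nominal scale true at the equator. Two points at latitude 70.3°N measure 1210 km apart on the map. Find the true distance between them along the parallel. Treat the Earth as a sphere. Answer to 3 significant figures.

For the equirectangular projection with φ₀ = 0 (plate carrée), h = 1 along meridians and k = sec φ along parallels.
Along the parallel at 70.3°, map distances are exaggerated by k = sec 70.3° = 2.967.
True distance = 1210 / 2.967 = 1210 × cos 70.3° ≈ 408 km.

408 km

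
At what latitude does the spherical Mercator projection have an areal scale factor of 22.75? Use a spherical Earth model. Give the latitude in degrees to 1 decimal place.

77.9°

Mercator areal scale is sec²φ.
sec²φ = 22.75  ⇒  cos²φ = 0.04396  ⇒  cos φ = 0.2097.
φ = arccos(0.2097) ≈ 77.9°.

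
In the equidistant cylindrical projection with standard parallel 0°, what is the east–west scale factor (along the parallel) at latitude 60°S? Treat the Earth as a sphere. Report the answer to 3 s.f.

2.00

For the equirectangular projection with φ₀ = 0 (plate carrée), h = 1 along meridians and k = sec φ along parallels.
k = 1/cos 60° = 1/0.5000 = 2.000.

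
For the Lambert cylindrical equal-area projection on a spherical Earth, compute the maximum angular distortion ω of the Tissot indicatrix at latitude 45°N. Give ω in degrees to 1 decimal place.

38.9°

The Lambert cylindrical equal-area projection is the cylindrical equal-area projection with its standard parallel at the equator (φ₀ = 0). A cylindrical equal-area projection with standard parallel φ₀ has meridian scale h = cos φ / cos φ₀ and parallel scale k = cos φ₀ / cos φ (so areas are preserved, h·k = 1).
At 45°: h = 0.7071, k = 1.414; principal scales a = 1.414, b = 0.7071.
sin(ω/2) = (a − b)/(a + b) = 0.7071/2.121 = 0.3333, so ω = 2 arcsin(0.3333) ≈ 38.9°.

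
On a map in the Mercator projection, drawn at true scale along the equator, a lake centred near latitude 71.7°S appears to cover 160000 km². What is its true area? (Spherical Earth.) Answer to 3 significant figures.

Mercator is conformal, so the point scale is isotropic: h = k = sec φ = 1/cos φ.
Areal scale = k² = sec²φ = 1/cos²(71.7°) = 1/0.3140² = 10.14.
True area = apparent / (areal scale) = 160000 / 10.14 ≈ 15800 km².

15800 km²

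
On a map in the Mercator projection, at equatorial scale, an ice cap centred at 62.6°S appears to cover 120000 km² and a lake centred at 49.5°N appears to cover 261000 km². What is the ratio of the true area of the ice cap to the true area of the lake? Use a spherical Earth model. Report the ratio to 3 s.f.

0.231

On Mercator the areal scale is sec²φ, so true area = apparent × cos²φ.
True area of ice cap: 120000 × cos²(62.6°) = 120000 × 0.2118 = 25410 km².
True area of lake: 261000 × cos²(49.5°) = 261000 × 0.4218 = 110100 km².
Ratio = 25410 / 110100 ≈ 0.231.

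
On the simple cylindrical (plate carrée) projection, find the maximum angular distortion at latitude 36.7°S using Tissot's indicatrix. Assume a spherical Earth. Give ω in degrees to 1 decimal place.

12.6°

Plate carrée maps x = Rλ, y = Rφ. The meridian scale is h = 1 and the parallel scale is k = 1/cos φ = sec φ.
At 36.7°: h = 1.000, k = 1.247; principal scales a = 1.247, b = 1.000.
sin(ω/2) = (a − b)/(a + b) = 0.2472/2.247 = 0.1100, so ω = 2 arcsin(0.1100) ≈ 12.6°.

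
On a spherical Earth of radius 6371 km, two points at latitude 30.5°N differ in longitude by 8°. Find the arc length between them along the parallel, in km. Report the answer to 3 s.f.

766 km

Arc length along a parallel = R cos φ · Δλ (with Δλ in radians).
= 6371 × cos 30.5° × (8° × π/180) = 6371 × 0.8616 × 0.1396 ≈ 766 km.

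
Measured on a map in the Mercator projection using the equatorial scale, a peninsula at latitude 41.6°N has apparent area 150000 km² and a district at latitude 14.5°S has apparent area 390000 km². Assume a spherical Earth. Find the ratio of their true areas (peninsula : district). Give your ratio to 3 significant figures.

0.229

Mercator's areal exaggeration is sec²φ; hence true area = (apparent area) · cos²φ.
True area of peninsula: 150000 × cos²(41.6°) = 150000 × 0.5592 = 83880 km².
True area of district: 390000 × cos²(14.5°) = 390000 × 0.9373 = 365600 km².
Ratio = 83880 / 365600 ≈ 0.229.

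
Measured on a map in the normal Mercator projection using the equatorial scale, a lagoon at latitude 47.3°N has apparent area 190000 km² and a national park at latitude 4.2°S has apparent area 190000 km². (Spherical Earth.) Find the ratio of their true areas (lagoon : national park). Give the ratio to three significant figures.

Since Mercator area scale is 1/cos²φ, the true area equals the apparent area multiplied by cos²φ.
True area of lagoon: 190000 × cos²(47.3°) = 190000 × 0.4599 = 87380 km².
True area of national park: 190000 × cos²(4.2°) = 190000 × 0.9946 = 189000 km².
Ratio = 87380 / 189000 ≈ 0.462.

0.462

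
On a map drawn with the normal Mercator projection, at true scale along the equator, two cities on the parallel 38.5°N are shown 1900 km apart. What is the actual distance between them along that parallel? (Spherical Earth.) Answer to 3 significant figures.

1490 km

Mercator is conformal, so the point scale is isotropic: h = k = sec φ = 1/cos φ.
Along the parallel at 38.5°, map distances are exaggerated by k = sec 38.5° = 1.278.
True distance = 1900 / 1.278 = 1900 × cos 38.5° ≈ 1490 km.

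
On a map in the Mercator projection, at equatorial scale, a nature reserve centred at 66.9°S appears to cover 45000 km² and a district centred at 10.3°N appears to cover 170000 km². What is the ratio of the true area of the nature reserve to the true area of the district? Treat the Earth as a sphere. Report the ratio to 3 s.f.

0.0421

Since Mercator area scale is 1/cos²φ, the true area equals the apparent area multiplied by cos²φ.
True area of nature reserve: 45000 × cos²(66.9°) = 45000 × 0.1539 = 6927 km².
True area of district: 170000 × cos²(10.3°) = 170000 × 0.9680 = 164600 km².
Ratio = 6927 / 164600 ≈ 0.0421.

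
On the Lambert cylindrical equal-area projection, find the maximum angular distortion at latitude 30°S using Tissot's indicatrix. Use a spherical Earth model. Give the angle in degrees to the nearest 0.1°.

The Lambert cylindrical equal-area projection is the cylindrical equal-area projection with its standard parallel at the equator (φ₀ = 0). Cylindrical equal-area (φ₀ = 0°): h = cos φ / cos 0° along meridians, k = cos 0° / cos φ along parallels; h·k = 1.
At 30°: h = 0.8660, k = 1.155; principal scales a = 1.155, b = 0.8660.
sin(ω/2) = (a − b)/(a + b) = 0.2887/2.021 = 0.1429, so ω = 2 arcsin(0.1429) ≈ 16.4°.

16.4°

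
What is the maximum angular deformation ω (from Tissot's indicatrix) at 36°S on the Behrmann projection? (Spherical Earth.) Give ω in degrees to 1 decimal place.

Behrmann is a cylindrical equal-area projection with standard parallels at ±30°. For cylindrical equal-area with standard parallel φ₀, h = cos φ / cos φ₀ and k = cos φ₀ / cos φ, so h·k = 1.
At 36°: h = 0.9342, k = 1.070; principal scales a = 1.070, b = 0.9342.
sin(ω/2) = (a − b)/(a + b) = 0.1363/2.005 = 0.06799, so ω = 2 arcsin(0.06799) ≈ 7.8°.

7.8°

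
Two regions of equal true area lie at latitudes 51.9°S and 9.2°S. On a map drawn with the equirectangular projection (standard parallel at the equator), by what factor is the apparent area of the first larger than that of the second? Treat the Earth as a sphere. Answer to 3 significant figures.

For the equirectangular projection with φ₀ = 0 (plate carrée), h = 1 along meridians and k = sec φ along parallels.
Areal scale at 51.9°: h·k = 1.000 × 1.621 = 1.621.
Areal scale at 9.2°: h·k = 1.000 × 1.013 = 1.013.
Ratio = 1.621/1.013 ≈ 1.60.

1.60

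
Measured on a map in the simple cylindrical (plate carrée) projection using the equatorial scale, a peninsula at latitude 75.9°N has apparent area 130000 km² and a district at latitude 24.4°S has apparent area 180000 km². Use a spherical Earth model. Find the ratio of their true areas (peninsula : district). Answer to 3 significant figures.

On the plate carrée, areal scale = h·k = 1 × sec φ, so true area = apparent × cos φ.
True area of peninsula: 130000 × cos(75.9°) = 130000 × 0.2436 = 31670 km².
True area of district: 180000 × cos(24.4°) = 180000 × 0.9107 = 163900 km².
Ratio = 31670 / 163900 ≈ 0.193.

0.193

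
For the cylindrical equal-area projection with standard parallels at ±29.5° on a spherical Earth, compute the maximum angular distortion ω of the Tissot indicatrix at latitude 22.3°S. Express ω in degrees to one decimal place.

For cylindrical equal-area with standard parallel φ₀, h = cos φ / cos φ₀ and k = cos φ₀ / cos φ, so h·k = 1.
At 22.3°: h = 1.063, k = 0.9407; principal scales a = 1.063, b = 0.9407.
sin(ω/2) = (a − b)/(a + b) = 0.1223/2.004 = 0.06104, so ω = 2 arcsin(0.06104) ≈ 7.0°.

7.0°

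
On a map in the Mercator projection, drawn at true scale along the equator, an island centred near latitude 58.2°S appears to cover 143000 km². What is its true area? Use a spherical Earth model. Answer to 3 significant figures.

Mercator is conformal, so the point scale is isotropic: h = k = sec φ = 1/cos φ.
Areal scale = k² = sec²φ = 1/cos²(58.2°) = 1/0.5270² = 3.601.
True area = apparent / (areal scale) = 143000 / 3.601 ≈ 39700 km².

39700 km²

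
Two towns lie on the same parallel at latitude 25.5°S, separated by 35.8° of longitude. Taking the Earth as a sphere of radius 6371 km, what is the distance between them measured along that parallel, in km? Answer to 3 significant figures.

3590 km

Arc length along a parallel = R cos φ · Δλ (with Δλ in radians).
= 6371 × cos 25.5° × (35.8° × π/180) = 6371 × 0.9026 × 0.6248 ≈ 3590 km.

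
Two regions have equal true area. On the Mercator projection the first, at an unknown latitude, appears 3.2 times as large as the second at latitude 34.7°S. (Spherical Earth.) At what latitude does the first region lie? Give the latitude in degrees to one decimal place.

For equal true areas on Mercator, apparent areas scale as sec²φ, so the ratio is cos²φ₂ / cos²φ₁.
cos²φ₂ / cos²φ₁ = 3.2  ⇒  cos φ₁ = cos 34.7° / √3.2 = 0.8221/1.789 = 0.4596.
φ₁ = arccos(0.4596) ≈ 62.6°.

62.6°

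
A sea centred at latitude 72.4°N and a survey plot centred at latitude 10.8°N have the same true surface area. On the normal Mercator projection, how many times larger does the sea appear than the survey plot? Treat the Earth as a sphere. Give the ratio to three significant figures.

Mercator is conformal with k = sec φ, so areal scale = k² = sec²φ.
At 72.4°: sec²(72.4°) = 1/0.3024² = 10.94.
At 10.8°: sec²(10.8°) = 1/0.9823² = 1.036.
Ratio = 10.94/1.036 = cos²(10.8°)/cos²(72.4°) ≈ 10.6.

10.6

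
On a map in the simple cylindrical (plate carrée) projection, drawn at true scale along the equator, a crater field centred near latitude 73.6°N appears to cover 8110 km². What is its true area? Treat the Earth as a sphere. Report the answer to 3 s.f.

In the plate carrée (x = Rλ, y = Rφ), meridians are true-scale (h = 1) and parallels are stretched by k = sec φ.
Areal scale = h·k = 1 × sec φ; at 73.6°, h = 1.000, k = 3.542, so h·k = 3.542.
True area = apparent / (areal scale) = 8110 / 3.542 ≈ 2290 km².

2290 km²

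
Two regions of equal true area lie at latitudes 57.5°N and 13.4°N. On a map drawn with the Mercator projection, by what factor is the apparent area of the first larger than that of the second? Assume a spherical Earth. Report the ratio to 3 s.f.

3.28

Mercator is conformal with k = sec φ, so areal scale = k² = sec²φ.
At 57.5°: sec²(57.5°) = 1/0.5373² = 3.464.
At 13.4°: sec²(13.4°) = 1/0.9728² = 1.057.
Ratio = 3.464/1.057 = cos²(13.4°)/cos²(57.5°) ≈ 3.28.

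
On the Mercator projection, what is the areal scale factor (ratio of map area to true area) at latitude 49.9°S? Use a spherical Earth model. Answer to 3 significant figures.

Mercator is conformal, so the point scale is isotropic: h = k = sec φ = 1/cos φ.
Areal scale = k² = sec²φ = 1/cos²(49.9°) = 1/0.6441² = 2.410.

2.41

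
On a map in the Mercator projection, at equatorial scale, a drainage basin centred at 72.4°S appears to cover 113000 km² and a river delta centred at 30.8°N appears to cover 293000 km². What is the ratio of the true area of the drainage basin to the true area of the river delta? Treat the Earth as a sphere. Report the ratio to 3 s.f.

0.0478

Mercator's areal exaggeration is sec²φ; hence true area = (apparent area) · cos²φ.
True area of drainage basin: 113000 × cos²(72.4°) = 113000 × 0.09143 = 10330 km².
True area of river delta: 293000 × cos²(30.8°) = 293000 × 0.7378 = 216200 km².
Ratio = 10330 / 216200 ≈ 0.0478.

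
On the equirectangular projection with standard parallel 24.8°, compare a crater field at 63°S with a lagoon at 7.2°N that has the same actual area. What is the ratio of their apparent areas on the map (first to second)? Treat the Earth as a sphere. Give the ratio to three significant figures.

In the equirectangular projection with standard parallel φ₀ = 24.8° (x = Rλ cos φ₀, y = Rφ), meridians are true-scale (h = 1) and the parallel scale is k = cos φ₀ / cos φ.
Areal scale at 63°: h·k = 1.000 × 2.000 = 2.000.
Areal scale at 7.2°: h·k = 1.000 × 0.9150 = 0.9150.
Ratio = 2.000/0.9150 ≈ 2.19.

2.19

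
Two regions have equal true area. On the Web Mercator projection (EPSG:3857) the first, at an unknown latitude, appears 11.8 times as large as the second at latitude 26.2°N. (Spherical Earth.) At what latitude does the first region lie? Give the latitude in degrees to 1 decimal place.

74.9°

On Mercator, (apparent₁)/(apparent₂) = sec²φ₁ / sec²φ₂ when true areas are equal.
cos²φ₂ / cos²φ₁ = 11.8  ⇒  cos φ₁ = cos 26.2° / √11.8 = 0.8973/3.435 = 0.2612.
φ₁ = arccos(0.2612) ≈ 74.9°.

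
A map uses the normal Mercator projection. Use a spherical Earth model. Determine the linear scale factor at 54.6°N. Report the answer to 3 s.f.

1.73

The Mercator projection is conformal; its linear scale factor is the same in every direction and equals sec φ = 1/cos φ.
k = 1/cos 54.6° = 1/0.5793 = 1.726.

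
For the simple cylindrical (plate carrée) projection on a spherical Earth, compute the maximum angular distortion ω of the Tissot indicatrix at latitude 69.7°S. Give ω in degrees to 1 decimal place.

58.0°

Plate carrée maps x = Rλ, y = Rφ. The meridian scale is h = 1 and the parallel scale is k = 1/cos φ = sec φ.
At 69.7°: h = 1.000, k = 2.882; principal scales a = 2.882, b = 1.000.
sin(ω/2) = (a − b)/(a + b) = 1.882/3.882 = 0.4849, so ω = 2 arcsin(0.4849) ≈ 58.0°.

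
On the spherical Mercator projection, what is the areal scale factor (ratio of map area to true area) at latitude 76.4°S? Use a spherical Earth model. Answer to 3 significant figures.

Mercator is conformal, so the point scale is isotropic: h = k = sec φ = 1/cos φ.
Areal scale = k² = sec²φ = 1/cos²(76.4°) = 1/0.2351² = 18.09.

18.1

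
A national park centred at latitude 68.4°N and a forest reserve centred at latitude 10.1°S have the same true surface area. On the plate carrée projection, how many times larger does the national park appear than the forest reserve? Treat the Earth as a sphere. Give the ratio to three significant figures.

In the plate carrée (x = Rλ, y = Rφ), meridians are true-scale (h = 1) and parallels are stretched by k = sec φ.
Areal scale at 68.4°: h·k = 1.000 × 2.716 = 2.716.
Areal scale at 10.1°: h·k = 1.000 × 1.016 = 1.016.
Ratio = 2.716/1.016 ≈ 2.67.

2.67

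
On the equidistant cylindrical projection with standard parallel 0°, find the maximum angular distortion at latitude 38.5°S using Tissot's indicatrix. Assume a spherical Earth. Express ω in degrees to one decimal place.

In the plate carrée (x = Rλ, y = Rφ), meridians are true-scale (h = 1) and parallels are stretched by k = sec φ.
At 38.5°: h = 1.000, k = 1.278; principal scales a = 1.278, b = 1.000.
sin(ω/2) = (a − b)/(a + b) = 0.2778/2.278 = 0.1220, so ω = 2 arcsin(0.1220) ≈ 14.0°.

14.0°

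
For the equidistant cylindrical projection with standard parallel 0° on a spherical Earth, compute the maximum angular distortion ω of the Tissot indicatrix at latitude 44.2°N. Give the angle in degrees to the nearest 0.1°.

Plate carrée maps x = Rλ, y = Rφ. The meridian scale is h = 1 and the parallel scale is k = 1/cos φ = sec φ.
At 44.2°: h = 1.000, k = 1.395; principal scales a = 1.395, b = 1.000.
sin(ω/2) = (a − b)/(a + b) = 0.3949/2.395 = 0.1649, so ω = 2 arcsin(0.1649) ≈ 19.0°.

19.0°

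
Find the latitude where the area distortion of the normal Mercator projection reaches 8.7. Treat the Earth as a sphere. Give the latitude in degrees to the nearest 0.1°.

Mercator areal scale is sec²φ.
sec²φ = 8.7  ⇒  cos²φ = 0.1149  ⇒  cos φ = 0.3390.
φ = arccos(0.3390) ≈ 70.2°.

70.2°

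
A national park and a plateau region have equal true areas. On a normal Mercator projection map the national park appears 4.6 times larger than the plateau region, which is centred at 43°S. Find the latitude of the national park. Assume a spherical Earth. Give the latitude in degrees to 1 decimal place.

On Mercator, (apparent₁)/(apparent₂) = sec²φ₁ / sec²φ₂ when true areas are equal.
cos²φ₂ / cos²φ₁ = 4.6  ⇒  cos φ₁ = cos 43° / √4.6 = 0.7314/2.145 = 0.3410.
φ₁ = arccos(0.3410) ≈ 70.1°.

70.1°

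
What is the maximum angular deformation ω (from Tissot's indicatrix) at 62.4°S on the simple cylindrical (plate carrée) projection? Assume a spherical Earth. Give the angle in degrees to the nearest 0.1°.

For the equirectangular projection with φ₀ = 0 (plate carrée), h = 1 along meridians and k = sec φ along parallels.
At 62.4°: h = 1.000, k = 2.158; principal scales a = 2.158, b = 1.000.
sin(ω/2) = (a − b)/(a + b) = 1.158/3.158 = 0.3668, so ω = 2 arcsin(0.3668) ≈ 43.0°.

43.0°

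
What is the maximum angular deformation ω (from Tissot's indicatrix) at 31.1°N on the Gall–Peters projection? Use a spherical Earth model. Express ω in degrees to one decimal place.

21.8°

Gall–Peters is a cylindrical equal-area projection with standard parallels at ±45°. Cylindrical equal-area (φ₀ = 45°): h = cos φ / cos 45° along meridians, k = cos 45° / cos φ along parallels; h·k = 1.
At 31.1°: h = 1.211, k = 0.8258; principal scales a = 1.211, b = 0.8258.
sin(ω/2) = (a − b)/(a + b) = 0.3851/2.037 = 0.1891, so ω = 2 arcsin(0.1891) ≈ 21.8°.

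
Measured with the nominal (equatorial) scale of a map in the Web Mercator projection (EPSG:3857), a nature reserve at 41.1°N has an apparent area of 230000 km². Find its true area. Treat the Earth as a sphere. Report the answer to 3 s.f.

For Mercator, h = k = sec φ (a conformal cylindrical projection has a single point scale, 1/cos φ).
Areal scale = k² = sec²φ = 1/cos²(41.1°) = 1/0.7536² = 1.761.
True area = apparent / (areal scale) = 230000 / 1.761 ≈ 131000 km².

131000 km²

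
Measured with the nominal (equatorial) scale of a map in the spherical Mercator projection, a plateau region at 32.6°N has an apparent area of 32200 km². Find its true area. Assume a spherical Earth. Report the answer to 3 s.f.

22900 km²

The Mercator projection is conformal; its linear scale factor is the same in every direction and equals sec φ = 1/cos φ.
Areal scale = k² = sec²φ = 1/cos²(32.6°) = 1/0.8425² = 1.409.
True area = apparent / (areal scale) = 32200 / 1.409 ≈ 22900 km².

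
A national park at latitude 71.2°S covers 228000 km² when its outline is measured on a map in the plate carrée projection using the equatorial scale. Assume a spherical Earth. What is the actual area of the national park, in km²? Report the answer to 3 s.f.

73500 km²

For the equirectangular projection with φ₀ = 0 (plate carrée), h = 1 along meridians and k = sec φ along parallels.
Areal scale = h·k = 1 × sec φ; at 71.2°, h = 1.000, k = 3.103, so h·k = 3.103.
True area = apparent / (areal scale) = 228000 / 3.103 ≈ 73500 km².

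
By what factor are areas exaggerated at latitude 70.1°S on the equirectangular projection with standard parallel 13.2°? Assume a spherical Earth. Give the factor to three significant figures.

With standard parallel φ₀ = 13.2°, the equirectangular projection gives x = Rλ cos φ₀, y = Rφ, so h = 1 and k = cos 13.2° / cos φ.
Areal scale = h·k = 1 × cos φ₀ / cos φ; at 70.1°, h = 1.000, k = 2.860, so h·k = 2.860.

2.86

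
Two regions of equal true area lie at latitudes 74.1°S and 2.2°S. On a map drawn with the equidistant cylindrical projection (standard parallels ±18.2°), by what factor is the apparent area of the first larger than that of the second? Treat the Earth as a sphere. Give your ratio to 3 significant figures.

3.65

The equidistant cylindrical projection with φ₀ = 18.2° has h = 1 (meridians true) and k = cos φ₀ / cos φ along parallels.
Areal scale at 74.1°: h·k = 1.000 × 3.468 = 3.468.
Areal scale at 2.2°: h·k = 1.000 × 0.9507 = 0.9507.
Ratio = 3.468/0.9507 ≈ 3.65.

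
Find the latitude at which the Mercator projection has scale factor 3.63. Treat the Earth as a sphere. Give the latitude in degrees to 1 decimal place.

74.0°

Mercator scale is k = sec φ = 1/cos φ.
1/cos φ = 3.63  ⇒  cos φ = 0.2755  ⇒  φ = arccos(0.2755) ≈ 74.0°.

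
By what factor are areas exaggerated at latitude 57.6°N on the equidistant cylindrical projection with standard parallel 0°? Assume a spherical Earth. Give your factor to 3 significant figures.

In the plate carrée (x = Rλ, y = Rφ), meridians are true-scale (h = 1) and parallels are stretched by k = sec φ.
Areal scale = h·k = 1 × sec φ; at 57.6°, h = 1.000, k = 1.866, so h·k = 1.866.

1.87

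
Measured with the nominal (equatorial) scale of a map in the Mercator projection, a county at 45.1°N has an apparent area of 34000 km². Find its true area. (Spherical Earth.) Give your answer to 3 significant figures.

Mercator is conformal, so the point scale is isotropic: h = k = sec φ = 1/cos φ.
Areal scale = k² = sec²φ = 1/cos²(45.1°) = 1/0.7059² = 2.007.
True area = apparent / (areal scale) = 34000 / 2.007 ≈ 16900 km².

16900 km²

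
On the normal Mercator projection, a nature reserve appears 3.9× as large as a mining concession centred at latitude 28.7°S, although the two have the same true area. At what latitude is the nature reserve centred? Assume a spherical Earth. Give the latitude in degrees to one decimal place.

63.6°

On Mercator, (apparent₁)/(apparent₂) = sec²φ₁ / sec²φ₂ when true areas are equal.
cos²φ₂ / cos²φ₁ = 3.9  ⇒  cos φ₁ = cos 28.7° / √3.9 = 0.8771/1.975 = 0.4442.
φ₁ = arccos(0.4442) ≈ 63.6°.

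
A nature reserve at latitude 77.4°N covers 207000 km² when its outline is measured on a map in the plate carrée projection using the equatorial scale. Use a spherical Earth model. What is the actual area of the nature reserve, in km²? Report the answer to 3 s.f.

45200 km²

In the plate carrée (x = Rλ, y = Rφ), meridians are true-scale (h = 1) and parallels are stretched by k = sec φ.
Areal scale = h·k = 1 × sec φ; at 77.4°, h = 1.000, k = 4.584, so h·k = 4.584.
True area = apparent / (areal scale) = 207000 / 4.584 ≈ 45200 km².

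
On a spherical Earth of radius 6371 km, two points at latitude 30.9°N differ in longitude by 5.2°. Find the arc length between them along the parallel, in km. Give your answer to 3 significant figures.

496 km

Arc length along a parallel = R cos φ · Δλ (with Δλ in radians).
= 6371 × cos 30.9° × (5.2° × π/180) = 6371 × 0.8581 × 0.09076 ≈ 496 km.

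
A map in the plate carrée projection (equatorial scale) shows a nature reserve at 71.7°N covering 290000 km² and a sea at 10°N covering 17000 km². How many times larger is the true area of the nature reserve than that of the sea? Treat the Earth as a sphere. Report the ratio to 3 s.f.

Plate carrée has h = 1 and k = sec φ, giving areal scale sec φ; true area = (apparent area) · cos φ.
True area of nature reserve: 290000 × cos(71.7°) = 290000 × 0.3140 = 91060 km².
True area of sea: 17000 × cos(10°) = 17000 × 0.9848 = 16740 km².
Ratio = 91060 / 16740 ≈ 5.44.

5.44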